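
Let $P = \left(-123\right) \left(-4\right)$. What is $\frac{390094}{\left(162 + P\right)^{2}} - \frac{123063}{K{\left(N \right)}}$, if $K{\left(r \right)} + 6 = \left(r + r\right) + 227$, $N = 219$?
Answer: $- \frac{26189471081}{140932422} \approx -185.83$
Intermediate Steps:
$P = 492$
$K{\left(r \right)} = 221 + 2 r$ ($K{\left(r \right)} = -6 + \left(\left(r + r\right) + 227\right) = -6 + \left(2 r + 227\right) = -6 + \left(227 + 2 r\right) = 221 + 2 r$)
$\frac{390094}{\left(162 + P\right)^{2}} - \frac{123063}{K{\left(N \right)}} = \frac{390094}{\left(162 + 492\right)^{2}} - \frac{123063}{221 + 2 \cdot 219} = \frac{390094}{654^{2}} - \frac{123063}{221 + 438} = \frac{390094}{427716} - \frac{123063}{659} = 390094 \cdot \frac{1}{427716} - \frac{123063}{659} = \frac{195047}{213858} - \frac{123063}{659} = - \frac{26189471081}{140932422}$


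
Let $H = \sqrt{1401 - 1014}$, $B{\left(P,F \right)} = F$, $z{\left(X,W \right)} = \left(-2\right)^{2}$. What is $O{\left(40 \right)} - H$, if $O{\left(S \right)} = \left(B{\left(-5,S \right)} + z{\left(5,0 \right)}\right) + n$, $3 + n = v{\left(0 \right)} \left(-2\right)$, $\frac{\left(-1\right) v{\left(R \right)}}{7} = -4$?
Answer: $-15 - 3 \sqrt{43} \approx -34.672$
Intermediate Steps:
$v{\left(R \right)} = 28$ ($v{\left(R \right)} = \left(-7\right) \left(-4\right) = 28$)
$z{\left(X,W \right)} = 4$
$n = -59$ ($n = -3 + 28 \left(-2\right) = -3 - 56 = -59$)
$O{\left(S \right)} = -55 + S$ ($O{\left(S \right)} = \left(S + 4\right) - 59 = \left(4 + S\right) - 59 = -55 + S$)
$H = 3 \sqrt{43}$ ($H = \sqrt{387} = 3 \sqrt{43} \approx 19.672$)
$O{\left(40 \right)} - H = \left(-55 + 40\right) - 3 \sqrt{43} = -15 - 3 \sqrt{43}$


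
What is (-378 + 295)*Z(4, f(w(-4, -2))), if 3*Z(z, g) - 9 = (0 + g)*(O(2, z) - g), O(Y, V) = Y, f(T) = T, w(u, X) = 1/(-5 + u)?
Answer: -58930/243 ≈ -242.51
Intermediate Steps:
Z(z, g) = 3 + g*(2 - g)/3 (Z(z, g) = 3 + ((0 + g)*(2 - g))/3 = 3 + (g*(2 - g))/3 = 3 + g*(2 - g)/3)
(-378 + 295)*Z(4, f(w(-4, -2))) = (-378 + 295)*(3 - 1/(3*(-5 - 4)²) + 2/(3*(-5 - 4))) = -83*(3 - (1/(-9))²/3 + (⅔)/(-9)) = -83*(3 - (-⅑)²/3 + (⅔)*(-⅑)) = -83*(3 - ⅓*1/81 - 2/27) = -83*(3 - 1/243 - 2/27) = -83*710/243 = -58930/243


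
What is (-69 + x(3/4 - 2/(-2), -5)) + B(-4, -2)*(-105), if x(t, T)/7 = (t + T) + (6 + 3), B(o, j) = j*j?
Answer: -1795/4 ≈ -448.75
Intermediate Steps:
B(o, j) = j**2
x(t, T) = 63 + 7*T + 7*t (x(t, T) = 7*((t + T) + (6 + 3)) = 7*((T + t) + 9) = 7*(9 + T + t) = 63 + 7*T + 7*t)
(-69 + x(3/4 - 2/(-2), -5)) + B(-4, -2)*(-105) = (-69 + (63 + 7*(-5) + 7*(3/4 - 2/(-2)))) + (-2)**2*(-105) = (-69 + (63 - 35 + 7*(3*(1/4) - 2*(-1/2)))) + 4*(-105) = (-69 + (63 - 35 + 7*(3/4 + 1))) - 420 = (-69 + (63 - 35 + 7*(7/4))) - 420 = (-69 + (63 - 35 + 49/4)) - 420 = (-69 + 161/4) - 420 = -115/4 - 420 = -1795/4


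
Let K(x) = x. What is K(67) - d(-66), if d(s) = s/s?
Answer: 66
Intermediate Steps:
d(s) = 1
K(67) - d(-66) = 67 - 1*1 = 67 - 1 = 66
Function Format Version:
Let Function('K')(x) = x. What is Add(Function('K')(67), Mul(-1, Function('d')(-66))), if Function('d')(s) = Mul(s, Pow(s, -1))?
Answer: 66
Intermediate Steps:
Function('d')(s) = 1
Add(Function('K')(67), Mul(-1, Function('d')(-66))) = Add(67, Mul(-1, 1)) = Add(67, -1) = 66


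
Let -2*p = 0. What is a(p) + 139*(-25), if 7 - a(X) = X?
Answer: -3468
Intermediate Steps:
p = 0 (p = -1/2*0 = 0)
a(X) = 7 - X
a(p) + 139*(-25) = (7 - 1*0) + 139*(-25) = (7 + 0) - 3475 = 7 - 3475 = -3468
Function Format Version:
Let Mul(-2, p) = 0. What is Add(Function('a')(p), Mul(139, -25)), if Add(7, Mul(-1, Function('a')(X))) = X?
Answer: -3468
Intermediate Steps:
p = 0 (p = Mul(Rational(-1, 2), 0) = 0)
Function('a')(X) = Add(7, Mul(-1, X))
Add(Function('a')(p), Mul(139, -25)) = Add(Add(7, Mul(-1, 0)), Mul(139, -25)) = Add(Add(7, 0), -3475) = Add(7, -3475) = -3468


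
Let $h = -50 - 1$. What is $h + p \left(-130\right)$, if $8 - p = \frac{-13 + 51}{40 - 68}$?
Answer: $- \frac{8872}{7} \approx -1267.4$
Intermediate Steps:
$p = \frac{131}{14}$ ($p = 8 - \frac{-13 + 51}{40 - 68} = 8 - \frac{38}{-28} = 8 - 38 \left(- \frac{1}{28}\right) = 8 - - \frac{19}{14} = 8 + \frac{19}{14} = \frac{131}{14} \approx 9.3571$)
$h = -51$ ($h = -50 - 1 = -51$)
$h + p \left(-130\right) = -51 + \frac{131}{14} \left(-130\right) = -51 - \frac{8515}{7} = - \frac{8872}{7}$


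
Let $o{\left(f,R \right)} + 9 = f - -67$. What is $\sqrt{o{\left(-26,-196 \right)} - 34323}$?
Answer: $i \sqrt{34291} \approx 185.18 i$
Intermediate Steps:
$o{\left(f,R \right)} = 58 + f$ ($o{\left(f,R \right)} = -9 + \left(f - -67\right) = -9 + \left(f + 67\right) = -9 + \left(67 + f\right) = 58 + f$)
$\sqrt{o{\left(-26,-196 \right)} - 34323} = \sqrt{\left(58 - 26\right) - 34323} = \sqrt{32 - 34323} = \sqrt{-34291} = i \sqrt{34291}$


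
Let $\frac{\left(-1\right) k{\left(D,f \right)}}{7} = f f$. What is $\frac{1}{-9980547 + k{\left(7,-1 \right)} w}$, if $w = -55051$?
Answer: $- \frac{1}{9595190} \approx -1.0422 \cdot 10^{-7}$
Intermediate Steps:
$k{\left(D,f \right)} = - 7 f^{2}$ ($k{\left(D,f \right)} = - 7 f f = - 7 f^{2}$)
$\frac{1}{-9980547 + k{\left(7,-1 \right)} w} = \frac{1}{-9980547 + - 7 \left(-1\right)^{2} \left(-55051\right)} = \frac{1}{-9980547 + \left(-7\right) 1 \left(-55051\right)} = \frac{1}{-9980547 - -385357} = \frac{1}{-9980547 + 385357} = \frac{1}{-9595190} = - \frac{1}{9595190}$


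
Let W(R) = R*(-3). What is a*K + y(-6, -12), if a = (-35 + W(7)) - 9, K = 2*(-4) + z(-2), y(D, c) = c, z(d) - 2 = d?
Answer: 508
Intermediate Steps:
W(R) = -3*R
z(d) = 2 + d
K = -8 (K = 2*(-4) + (2 - 2) = -8 + 0 = -8)
a = -65 (a = (-35 - 3*7) - 9 = (-35 - 21) - 9 = -56 - 9 = -65)
a*K + y(-6, -12) = -65*(-8) - 12 = 520 - 12 = 508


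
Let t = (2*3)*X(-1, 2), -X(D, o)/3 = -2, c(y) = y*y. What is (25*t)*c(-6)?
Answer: 32400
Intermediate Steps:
c(y) = y**2
X(D, o) = 6 (X(D, o) = -3*(-2) = 6)
t = 36 (t = (2*3)*6 = 6*6 = 36)
(25*t)*c(-6) = (25*36)*(-6)**2 = 900*36 = 32400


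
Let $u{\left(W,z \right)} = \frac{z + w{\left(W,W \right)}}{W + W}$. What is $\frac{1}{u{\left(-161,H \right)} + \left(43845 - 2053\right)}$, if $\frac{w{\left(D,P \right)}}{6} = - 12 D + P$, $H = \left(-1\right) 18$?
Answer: $\frac{161}{6723208} \approx 2.3947 \cdot 10^{-5}$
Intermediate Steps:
$H = -18$
$w{\left(D,P \right)} = - 72 D + 6 P$ ($w{\left(D,P \right)} = 6 \left(- 12 D + P\right) = 6 \left(P - 12 D\right) = - 72 D + 6 P$)
$u{\left(W,z \right)} = \frac{z - 66 W}{2 W}$ ($u{\left(W,z \right)} = \frac{z + \left(- 72 W + 6 W\right)}{W + W} = \frac{z - 66 W}{2 W}$)
$\frac{1}{u{\left(-161,H \right)} + \left(43845 - 2053\right)} = \frac{1}{\left(-33 + \frac{1}{2} \left(-18\right) \frac{1}{-161}\right) + \left(43845 - 2053\right)} = \frac{1}{\left(-33 + \frac{1}{2} \left(-18\right) \left(- \frac{1}{161}\right)\right) + 41792} = \frac{1}{\left(-33 + \frac{9}{161}\right) + 41792} = \frac{1}{- \frac{5304}{161} + 41792} = \frac{1}{\frac{6723208}{161}} = \frac{161}{6723208}$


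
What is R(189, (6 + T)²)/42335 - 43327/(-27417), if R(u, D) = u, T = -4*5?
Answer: 49714334/31370235 ≈ 1.5848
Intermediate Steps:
T = -20
R(189, (6 + T)²)/42335 - 43327/(-27417) = 189/42335 - 43327/(-27417) = 189*(1/42335) - 43327*(-1/27417) = 189/42335 + 1171/741 = 49714334/31370235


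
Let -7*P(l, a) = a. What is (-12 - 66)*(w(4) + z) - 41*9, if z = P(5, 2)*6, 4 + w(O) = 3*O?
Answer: -6015/7 ≈ -859.29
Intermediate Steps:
P(l, a) = -a/7
w(O) = -4 + 3*O
z = -12/7 (z = -⅐*2*6 = -2/7*6 = -12/7 ≈ -1.7143)
(-12 - 66)*(w(4) + z) - 41*9 = (-12 - 66)*((-4 + 3*4) - 12/7) - 41*9 = -78*((-4 + 12) - 12/7) - 369 = -78*(8 - 12/7) - 369 = -78*44/7 - 369 = -3432/7 - 369 = -6015/7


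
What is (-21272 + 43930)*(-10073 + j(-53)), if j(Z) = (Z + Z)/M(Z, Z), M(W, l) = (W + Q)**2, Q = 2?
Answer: -593639124182/2601 ≈ -2.2824e+8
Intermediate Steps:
M(W, l) = (2 + W)**2 (M(W, l) = (W + 2)**2 = (2 + W)**2)
j(Z) = 2*Z/(2 + Z)**2 (j(Z) = (Z + Z)/((2 + Z)**2) = (2*Z)/(2 + Z)**2 = 2*Z/(2 + Z)**2)
(-21272 + 43930)*(-10073 + j(-53)) = (-21272 + 43930)*(-10073 + 2*(-53)/(2 - 53)**2) = 22658*(-10073 + 2*(-53)/(-51)**2) = 22658*(-10073 + 2*(-53)*(1/2601)) = 22658*(-10073 - 106/2601) = 22658*(-26199979/2601) = -593639124182/2601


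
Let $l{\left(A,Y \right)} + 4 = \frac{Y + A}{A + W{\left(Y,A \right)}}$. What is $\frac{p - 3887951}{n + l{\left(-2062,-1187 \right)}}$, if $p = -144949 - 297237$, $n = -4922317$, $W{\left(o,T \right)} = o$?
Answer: $\frac{4330137}{4922320} \approx 0.87969$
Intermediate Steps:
$p = -442186$ ($p = -144949 - 297237 = -442186$)
$l{\left(A,Y \right)} = -3$ ($l{\left(A,Y \right)} = -4 + \frac{Y + A}{A + Y} = -4 + \frac{A + Y}{A + Y} = -4 + 1 = -3$)
$\frac{p - 3887951}{n + l{\left(-2062,-1187 \right)}} = \frac{-442186 - 3887951}{-4922317 - 3} = \frac{-442186 - 3887951}{-4922320} = \left(-4330137\right) \left(- \frac{1}{4922320}\right) = \frac{4330137}{4922320}$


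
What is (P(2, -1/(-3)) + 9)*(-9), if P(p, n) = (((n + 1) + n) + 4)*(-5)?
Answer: 174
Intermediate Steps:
P(p, n) = -25 - 10*n (P(p, n) = (((1 + n) + n) + 4)*(-5) = ((1 + 2*n) + 4)*(-5) = (5 + 2*n)*(-5) = -25 - 10*n)
(P(2, -1/(-3)) + 9)*(-9) = ((-25 - (-10)/(-3)) + 9)*(-9) = ((-25 - (-10)*(-1)/3) + 9)*(-9) = ((-25 - 10*⅓) + 9)*(-9) = ((-25 - 10/3) + 9)*(-9) = (-85/3 + 9)*(-9) = -58/3*(-9) = 174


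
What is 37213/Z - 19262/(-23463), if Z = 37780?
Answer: 1600846979/886432140 ≈ 1.8059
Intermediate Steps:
37213/Z - 19262/(-23463) = 37213/37780 - 19262/(-23463) = 37213*(1/37780) - 19262*(-1/23463) = 37213/37780 + 19262/23463 = 1600846979/886432140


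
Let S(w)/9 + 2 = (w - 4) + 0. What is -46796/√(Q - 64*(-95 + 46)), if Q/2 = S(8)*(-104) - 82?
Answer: 23398*I*√193/193 ≈ 1684.2*I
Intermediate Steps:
S(w) = -54 + 9*w (S(w) = -18 + 9*((w - 4) + 0) = -18 + 9*((-4 + w) + 0) = -18 + 9*(-4 + w) = -18 + (-36 + 9*w) = -54 + 9*w)
Q = -3908 (Q = 2*((-54 + 9*8)*(-104) - 82) = 2*((-54 + 72)*(-104) - 82) = 2*(18*(-104) - 82) = 2*(-1872 - 82) = 2*(-1954) = -3908)
-46796/√(Q - 64*(-95 + 46)) = -46796/√(-3908 - 64*(-95 + 46)) = -46796/√(-3908 - 64*(-49)) = -46796/√(-3908 + 3136) = -46796*(-I*√193/386) = -(-23398)*I*√193/193 = 23398*I*√193/193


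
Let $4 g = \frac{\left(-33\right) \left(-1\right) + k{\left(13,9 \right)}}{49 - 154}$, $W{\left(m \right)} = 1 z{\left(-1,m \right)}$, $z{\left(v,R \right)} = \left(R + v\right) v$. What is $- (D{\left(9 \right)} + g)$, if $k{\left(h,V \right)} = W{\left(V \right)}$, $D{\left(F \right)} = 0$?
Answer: $\frac{5}{84} \approx 0.059524$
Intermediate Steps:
$z{\left(v,R \right)} = v \left(R + v\right)$
$W{\left(m \right)} = 1 - m$ ($W{\left(m \right)} = 1 \left(- (m - 1)\right) = 1 \left(- (-1 + m)\right) = 1 \left(1 - m\right) = 1 - m$)
$k{\left(h,V \right)} = 1 - V$
$g = - \frac{5}{84}$ ($g = \frac{\left(\left(-33\right) \left(-1\right) + \left(1 - 9\right)\right) \frac{1}{49 - 154}}{4} = \frac{\left(33 + \left(1 - 9\right)\right) \frac{1}{-105}}{4} = \frac{\left(33 - 8\right) \left(- \frac{1}{105}\right)}{4} = \frac{25 \left(- \frac{1}{105}\right)}{4} = \frac{1}{4} \left(- \frac{5}{21}\right) = - \frac{5}{84} \approx -0.059524$)
$- (D{\left(9 \right)} + g) = - (0 - \frac{5}{84}) = \left(-1\right) \left(- \frac{5}{84}\right) = \frac{5}{84}$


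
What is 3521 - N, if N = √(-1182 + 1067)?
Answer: 3521 - I*√115 ≈ 3521.0 - 10.724*I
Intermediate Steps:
N = I*√115 (N = √(-115) = I*√115 ≈ 10.724*I)
3521 - N = 3521 - I*√115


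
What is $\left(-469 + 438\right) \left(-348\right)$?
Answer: $10788$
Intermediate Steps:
$\left(-469 + 438\right) \left(-348\right) = \left(-31\right) \left(-348\right) = 10788$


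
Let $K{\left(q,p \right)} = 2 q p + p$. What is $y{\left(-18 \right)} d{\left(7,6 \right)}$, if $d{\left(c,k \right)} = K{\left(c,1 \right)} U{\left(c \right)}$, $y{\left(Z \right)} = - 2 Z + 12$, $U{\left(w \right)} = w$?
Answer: $5040$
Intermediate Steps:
$K{\left(q,p \right)} = p + 2 p q$ ($K{\left(q,p \right)} = 2 p q + p = p + 2 p q$)
$y{\left(Z \right)} = 12 - 2 Z$
$d{\left(c,k \right)} = c \left(1 + 2 c\right)$ ($d{\left(c,k \right)} = 1 \left(1 + 2 c\right) c = \left(1 + 2 c\right) c = c \left(1 + 2 c\right)$)
$y{\left(-18 \right)} d{\left(7,6 \right)} = \left(12 - -36\right) 7 \left(1 + 2 \cdot 7\right) = \left(12 + 36\right) 7 \left(1 + 14\right) = 48 \cdot 7 \cdot 15 = 48 \cdot 105 = 5040$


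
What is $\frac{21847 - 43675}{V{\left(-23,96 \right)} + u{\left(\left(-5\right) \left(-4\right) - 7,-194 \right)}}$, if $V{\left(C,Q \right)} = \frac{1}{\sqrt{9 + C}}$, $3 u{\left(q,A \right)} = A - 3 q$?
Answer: $\frac{213608808}{760055} - \frac{196452 i \sqrt{14}}{760055} \approx 281.04 - 0.96711 i$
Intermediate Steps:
$u{\left(q,A \right)} = - q + \frac{A}{3}$ ($u{\left(q,A \right)} = \frac{A - 3 q}{3} = - q + \frac{A}{3}$)
$V{\left(C,Q \right)} = \frac{1}{\sqrt{9 + C}}$
$\frac{21847 - 43675}{V{\left(-23,96 \right)} + u{\left(\left(-5\right) \left(-4\right) - 7,-194 \right)}} = \frac{21847 - 43675}{\frac{1}{\sqrt{9 - 23}} + \left(- (\left(-5\right) \left(-4\right) - 7) + \frac{1}{3} \left(-194\right)\right)} = - \frac{21828}{\frac{1}{\sqrt{-14}} - \frac{233}{3}} = - \frac{21828}{- \frac{i \sqrt{14}}{14} - \frac{233}{3}} = - \frac{21828}{- \frac{233}{3} - \frac{i \sqrt{14}}{14}}$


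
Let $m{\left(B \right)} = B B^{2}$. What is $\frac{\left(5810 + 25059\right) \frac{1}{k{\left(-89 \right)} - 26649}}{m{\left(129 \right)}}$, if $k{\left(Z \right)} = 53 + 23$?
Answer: $- \frac{30869}{57043966797} \approx -5.4114 \cdot 10^{-7}$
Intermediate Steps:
$k{\left(Z \right)} = 76$
$m{\left(B \right)} = B^{3}$
$\frac{\left(5810 + 25059\right) \frac{1}{k{\left(-89 \right)} - 26649}}{m{\left(129 \right)}} = \frac{\left(5810 + 25059\right) \frac{1}{76 - 26649}}{129^{3}} = \frac{30869 \frac{1}{-26573}}{2146689} = 30869 \left(- \frac{1}{26573}\right) \frac{1}{2146689} = \left(- \frac{30869}{26573}\right) \frac{1}{2146689} = - \frac{30869}{57043966797}$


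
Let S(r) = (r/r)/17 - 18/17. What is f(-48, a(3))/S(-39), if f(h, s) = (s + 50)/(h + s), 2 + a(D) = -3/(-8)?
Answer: 387/397 ≈ 0.97481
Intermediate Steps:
a(D) = -13/8 (a(D) = -2 - 3/(-8) = -2 - 3*(-1/8) = -2 + 3/8 = -13/8)
f(h, s) = (50 + s)/(h + s)
S(r) = -1 (S(r) = 1*(1/17) - 18*1/17 = 1/17 - 18/17 = -1)
f(-48, a(3))/S(-39) = ((50 - 13/8)/(-48 - 13/8))/(-1) = ((387/8)/(-397/8))*(-1) = -8/397*387/8*(-1) = -387/397*(-1) = 387/397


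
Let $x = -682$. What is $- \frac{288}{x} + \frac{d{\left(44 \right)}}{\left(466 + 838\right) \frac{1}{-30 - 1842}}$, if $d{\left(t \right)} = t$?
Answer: $- \frac{3487464}{55583} \approx -62.743$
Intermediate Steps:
$- \frac{288}{x} + \frac{d{\left(44 \right)}}{\left(466 + 838\right) \frac{1}{-30 - 1842}} = - \frac{288}{-682} + \frac{44}{\left(466 + 838\right) \frac{1}{-30 - 1842}} = \left(-288\right) \left(- \frac{1}{682}\right) + \frac{44}{1304 \frac{1}{-1872}} = \frac{144}{341} + \frac{44}{1304 \left(- \frac{1}{1872}\right)} = \frac{144}{341} + \frac{44}{- \frac{163}{234}} = \frac{144}{341} + 44 \left(- \frac{234}{163}\right) = \frac{144}{341} - \frac{10296}{163} = - \frac{3487464}{55583}$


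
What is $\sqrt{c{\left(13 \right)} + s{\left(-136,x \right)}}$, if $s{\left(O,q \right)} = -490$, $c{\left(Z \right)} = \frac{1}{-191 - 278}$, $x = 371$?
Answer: $\frac{i \sqrt{107781359}}{469} \approx 22.136 i$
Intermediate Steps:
$c{\left(Z \right)} = - \frac{1}{469}$ ($c{\left(Z \right)} = \frac{1}{-469} = - \frac{1}{469}$)
$\sqrt{c{\left(13 \right)} + s{\left(-136,x \right)}} = \sqrt{- \frac{1}{469} - 490} = \sqrt{- \frac{229811}{469}} = \frac{i \sqrt{107781359}}{469}$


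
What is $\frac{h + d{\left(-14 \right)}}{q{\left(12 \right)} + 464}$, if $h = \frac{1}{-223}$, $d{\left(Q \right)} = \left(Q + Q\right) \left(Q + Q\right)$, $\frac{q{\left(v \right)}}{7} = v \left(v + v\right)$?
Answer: $\frac{174831}{553040} \approx 0.31613$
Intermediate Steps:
$q{\left(v \right)} = 14 v^{2}$ ($q{\left(v \right)} = 7 v \left(v + v\right) = 7 v 2 v = 7 \cdot 2 v^{2} = 14 v^{2}$)
$d{\left(Q \right)} = 4 Q^{2}$ ($d{\left(Q \right)} = 2 Q 2 Q = 4 Q^{2}$)
$h = - \frac{1}{223} \approx -0.0044843$
$\frac{h + d{\left(-14 \right)}}{q{\left(12 \right)} + 464} = \frac{- \frac{1}{223} + 4 \left(-14\right)^{2}}{14 \cdot 12^{2} + 464} = \frac{- \frac{1}{223} + 4 \cdot 196}{14 \cdot 144 + 464} = \frac{- \frac{1}{223} + 784}{2016 + 464} = \frac{174831}{223 \cdot 2480} = \frac{174831}{223} \cdot \frac{1}{2480} = \frac{174831}{553040}$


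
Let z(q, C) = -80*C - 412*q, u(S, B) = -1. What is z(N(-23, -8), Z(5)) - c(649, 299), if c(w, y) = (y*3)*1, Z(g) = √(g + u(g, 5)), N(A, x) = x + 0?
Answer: 2239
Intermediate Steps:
N(A, x) = x
Z(g) = √(-1 + g) (Z(g) = √(g - 1) = √(-1 + g))
z(q, C) = -412*q - 80*C
c(w, y) = 3*y (c(w, y) = (3*y)*1 = 3*y)
z(N(-23, -8), Z(5)) - c(649, 299) = (-412*(-8) - 80*√(-1 + 5)) - 3*299 = (3296 - 80*√4) - 1*897 = (3296 - 80*2) - 897 = (3296 - 160) - 897 = 3136 - 897 = 2239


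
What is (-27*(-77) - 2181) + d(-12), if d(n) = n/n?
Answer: -101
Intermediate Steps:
d(n) = 1
(-27*(-77) - 2181) + d(-12) = (-27*(-77) - 2181) + 1 = (2079 - 2181) + 1 = -102 + 1 = -101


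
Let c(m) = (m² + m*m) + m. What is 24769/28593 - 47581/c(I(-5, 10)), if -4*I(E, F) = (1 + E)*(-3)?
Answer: -453370666/142965 ≈ -3171.2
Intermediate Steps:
I(E, F) = ¾ + 3*E/4 (I(E, F) = -(1 + E)*(-3)/4 = -(-3 - 3*E)/4 = ¾ + 3*E/4)
c(m) = m + 2*m² (c(m) = (m² + m²) + m = 2*m² + m = m + 2*m²)
24769/28593 - 47581/c(I(-5, 10)) = 24769/28593 - 47581*1/((1 + 2*(¾ + (¾)*(-5)))*(¾ + (¾)*(-5))) = 24769*(1/28593) - 47581*1/((1 + 2*(¾ - 15/4))*(¾ - 15/4)) = 24769/28593 - 47581*(-1/(3*(1 + 2*(-3)))) = 24769/28593 - 47581*(-1/(3*(1 - 6))) = 24769/28593 - 47581/((-3*(-5))) = 24769/28593 - 47581/15 = -453370666/142965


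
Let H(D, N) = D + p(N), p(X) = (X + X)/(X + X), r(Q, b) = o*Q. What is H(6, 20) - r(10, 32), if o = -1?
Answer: 17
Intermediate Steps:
r(Q, b) = -Q
p(X) = 1 (p(X) = (2*X)/((2*X)) = (2*X)*(1/(2*X)) = 1)
H(D, N) = 1 + D (H(D, N) = D + 1 = 1 + D)
H(6, 20) - r(10, 32) = (1 + 6) - (-1)*10 = 7 - 1*(-10) = 7 + 10 = 17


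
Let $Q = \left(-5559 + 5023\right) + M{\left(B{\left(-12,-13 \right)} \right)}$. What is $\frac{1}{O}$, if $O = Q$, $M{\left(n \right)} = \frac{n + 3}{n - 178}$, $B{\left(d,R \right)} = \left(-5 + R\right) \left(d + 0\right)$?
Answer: $- \frac{38}{20149} \approx -0.001886$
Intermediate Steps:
$B{\left(d,R \right)} = d \left(-5 + R\right)$ ($B{\left(d,R \right)} = \left(-5 + R\right) d = d \left(-5 + R\right)$)
$M{\left(n \right)} = \frac{3 + n}{-178 + n}$
$Q = - \frac{20149}{38}$ ($Q = \left(-5559 + 5023\right) + \frac{3 - 12 \left(-5 - 13\right)}{-178 - 12 \left(-5 - 13\right)} = -536 + \frac{3 - -216}{-178 - -216} = -536 + \frac{3 + 216}{-178 + 216} = -536 + \frac{1}{38} \cdot 219 = -536 + \frac{219}{38} = - \frac{20149}{38} \approx -530.24$)
$O = - \frac{20149}{38} \approx -530.24$
$\frac{1}{O} = \frac{1}{- \frac{20149}{38}} = - \frac{38}{20149}$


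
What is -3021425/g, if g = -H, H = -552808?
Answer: -3021425/552808 ≈ -5.4656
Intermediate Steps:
g = 552808 (g = -1*(-552808) = 552808)
-3021425/g = -3021425/552808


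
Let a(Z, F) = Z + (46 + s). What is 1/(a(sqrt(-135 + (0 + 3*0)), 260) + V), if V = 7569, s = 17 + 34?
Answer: 7666/58767691 - 3*I*sqrt(15)/58767691 ≈ 0.00013045 - 1.9771e-7*I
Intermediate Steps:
s = 51
a(Z, F) = 97 + Z (a(Z, F) = Z + (46 + 51) = Z + 97 = 97 + Z)
1/(a(sqrt(-135 + (0 + 3*0)), 260) + V) = 1/((97 + sqrt(-135 + (0 + 3*0))) + 7569) = 1/((97 + sqrt(-135 + (0 + 0))) + 7569) = 1/((97 + sqrt(-135 + 0)) + 7569) = 1/((97 + sqrt(-135)) + 7569) = 1/((97 + 3*I*sqrt(15)) + 7569) = 1/(7666 + 3*I*sqrt(15))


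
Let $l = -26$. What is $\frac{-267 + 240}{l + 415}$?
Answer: $- \frac{27}{389} \approx -0.069409$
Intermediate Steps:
$\frac{-267 + 240}{l + 415} = \frac{-267 + 240}{-26 + 415} = - \frac{27}{389}$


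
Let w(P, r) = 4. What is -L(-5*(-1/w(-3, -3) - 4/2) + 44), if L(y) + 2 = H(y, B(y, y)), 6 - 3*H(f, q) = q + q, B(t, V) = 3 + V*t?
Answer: 48889/24 ≈ 2037.0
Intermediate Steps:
H(f, q) = 2 - 2*q/3 (H(f, q) = 2 - (q + q)/3 = 2 - 2*q/3)
L(y) = -2 - 2*y²/3 (L(y) = -2 + (2 - 2*(3 + y*y)/3) = -2 + (2 - 2*(3 + y²)/3) = -2 + (2 + (-2 - 2*y²/3)) = -2 - 2*y²/3)
-L(-5*(-1/w(-3, -3) - 4/2) + 44) = -(-2 - 2*(-5*(-1/4 - 4/2) + 44)²/3) = -(-2 - 2*(-5*(-1*¼ - 4*½) + 44)²/3) = -(-2 - 2*(-5*(-¼ - 2) + 44)²/3) = -(-2 - 2*(-5*(-9/4) + 44)²/3) = -(-2 - 2*(45/4 + 44)²/3) = -(-2 - 2*(221/4)²/3) = -(-2 - ⅔*48841/16) = -(-2 - 48841/24) = -1*(-48889/24) = 48889/24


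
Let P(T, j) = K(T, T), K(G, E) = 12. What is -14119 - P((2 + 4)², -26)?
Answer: -14131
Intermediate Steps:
P(T, j) = 12
-14119 - P((2 + 4)², -26) = -14119 - 1*12 = -14119 - 12 = -14131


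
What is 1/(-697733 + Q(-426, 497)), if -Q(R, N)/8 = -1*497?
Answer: -1/693757 ≈ -1.4414e-6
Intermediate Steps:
Q(R, N) = 3976 (Q(R, N) = -(-8)*497 = -8*(-497) = 3976)
1/(-697733 + Q(-426, 497)) = 1/(-697733 + 3976) = 1/(-693757) = -1/693757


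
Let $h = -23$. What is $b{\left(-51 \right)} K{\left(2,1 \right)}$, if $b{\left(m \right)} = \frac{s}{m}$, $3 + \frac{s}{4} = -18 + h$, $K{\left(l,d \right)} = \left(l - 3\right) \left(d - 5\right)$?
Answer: $\frac{704}{51} \approx 13.804$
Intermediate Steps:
$K{\left(l,d \right)} = \left(-5 + d\right) \left(-3 + l\right)$ ($K{\left(l,d \right)} = \left(-3 + l\right) \left(-5 + d\right) = \left(-5 + d\right) \left(-3 + l\right)$)
$s = -176$ ($s = -12 + 4 \left(-18 - 23\right) = -12 + 4 \left(-41\right) = -12 - 164 = -176$)
$b{\left(m \right)} = - \frac{176}{m}$
$b{\left(-51 \right)} K{\left(2,1 \right)} = - \frac{176}{-51} \left(15 - 10 - 3 + 1 \cdot 2\right) = \left(-176\right) \left(- \frac{1}{51}\right) \left(15 - 10 - 3 + 2\right) = \frac{176}{51} \cdot 4 = \frac{704}{51}$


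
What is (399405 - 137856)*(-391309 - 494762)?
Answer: -231750983979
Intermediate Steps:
(399405 - 137856)*(-391309 - 494762) = 261549*(-886071) = -231750983979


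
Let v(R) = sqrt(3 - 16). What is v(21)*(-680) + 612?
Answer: 612 - 680*I*sqrt(13) ≈ 612.0 - 2451.8*I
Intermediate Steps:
v(R) = I*sqrt(13) (v(R) = sqrt(-13) = I*sqrt(13))
v(21)*(-680) + 612 = (I*sqrt(13))*(-680) + 612 = -680*I*sqrt(13) + 612 = 612 - 680*I*sqrt(13)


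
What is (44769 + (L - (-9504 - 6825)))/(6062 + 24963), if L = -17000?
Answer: 2594/1825 ≈ 1.4214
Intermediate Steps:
(44769 + (L - (-9504 - 6825)))/(6062 + 24963) = (44769 + (-17000 - (-9504 - 6825)))/(6062 + 24963) = (44769 + (-17000 - 1*(-16329)))/31025 = (44769 + (-17000 + 16329))*(1/31025) = (44769 - 671)*(1/31025) = 44098*(1/31025) = 2594/1825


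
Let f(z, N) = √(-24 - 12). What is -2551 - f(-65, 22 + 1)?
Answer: -2551 - 6*I ≈ -2551.0 - 6.0*I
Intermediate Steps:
f(z, N) = 6*I (f(z, N) = √(-36) = 6*I)
-2551 - f(-65, 22 + 1) = -2551 - 6*I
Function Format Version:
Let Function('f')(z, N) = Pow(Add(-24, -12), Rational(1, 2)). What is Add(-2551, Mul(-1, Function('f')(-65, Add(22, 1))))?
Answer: Add(-2551, Mul(-6, I)) ≈ Add(-2551.0, Mul(-6.0000, I))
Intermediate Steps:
Function('f')(z, N) = Mul(6, I) (Function('f')(z, N) = Pow(-36, Rational(1, 2)) = Mul(6, I))
Add(-2551, Mul(-1, Function('f')(-65, Add(22, 1)))) = Add(-2551, Mul(-1, Mul(6, I))) = Add(-2551, Mul(-6, I))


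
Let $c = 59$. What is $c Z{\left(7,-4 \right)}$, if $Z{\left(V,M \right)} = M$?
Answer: $-236$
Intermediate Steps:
$c Z{\left(7,-4 \right)} = 59 \left(-4\right) = -236$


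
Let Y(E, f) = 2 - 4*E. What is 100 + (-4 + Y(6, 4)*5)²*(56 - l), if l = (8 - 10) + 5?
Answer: 688888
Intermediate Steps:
l = 3 (l = -2 + 5 = 3)
100 + (-4 + Y(6, 4)*5)²*(56 - l) = 100 + (-4 + (2 - 4*6)*5)²*(56 - 1*3) = 100 + (-4 + (2 - 24)*5)²*(56 - 3) = 100 + (-4 - 22*5)²*53 = 100 + (-4 - 110)²*53 = 100 + (-114)²*53 = 100 + 12996*53 = 100 + 688788 = 688888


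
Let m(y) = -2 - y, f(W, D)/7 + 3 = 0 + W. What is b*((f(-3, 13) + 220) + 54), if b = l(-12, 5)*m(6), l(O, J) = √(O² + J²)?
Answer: -24128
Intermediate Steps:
f(W, D) = -21 + 7*W (f(W, D) = -21 + 7*(0 + W) = -21 + 7*W)
l(O, J) = √(J² + O²)
b = -104 (b = √(5² + (-12)²)*(-2 - 1*6) = √(25 + 144)*(-2 - 6) = √169*(-8) = 13*(-8) = -104)
b*((f(-3, 13) + 220) + 54) = -104*(((-21 + 7*(-3)) + 220) + 54) = -104*(((-21 - 21) + 220) + 54) = -104*((-42 + 220) + 54) = -104*(178 + 54) = -104*232 = -24128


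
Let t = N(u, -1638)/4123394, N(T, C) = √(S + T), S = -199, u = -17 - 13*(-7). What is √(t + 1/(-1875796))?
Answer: √(-1993312049469910741 + 4533943117183878970*I*√5)/1933661492906 ≈ 0.001056 + 0.0012838*I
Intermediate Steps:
u = 74 (u = -17 + 91 = 74)
N(T, C) = √(-199 + T)
t = 5*I*√5/4123394 (t = √(-199 + 74)/4123394 = √(-125)*(1/4123394) = (5*I*√5)*(1/4123394) = 5*I*√5/4123394 ≈ 2.7114e-6*I)
√(t + 1/(-1875796)) = √(5*I*√5/4123394 + 1/(-1875796)) = √(5*I*√5/4123394 - 1/1875796) = √(-1/1875796 + 5*I*√5/4123394)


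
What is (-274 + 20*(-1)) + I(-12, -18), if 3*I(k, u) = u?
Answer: -300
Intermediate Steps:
I(k, u) = u/3
(-274 + 20*(-1)) + I(-12, -18) = (-274 + 20*(-1)) + (⅓)*(-18) = (-274 - 20) - 6 = -294 - 6 = -300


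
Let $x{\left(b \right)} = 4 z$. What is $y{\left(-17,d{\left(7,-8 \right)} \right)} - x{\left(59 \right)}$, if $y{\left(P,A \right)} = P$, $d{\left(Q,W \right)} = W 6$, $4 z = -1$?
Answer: $-16$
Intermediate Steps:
$z = - \frac{1}{4}$ ($z = \frac{1}{4} \left(-1\right) = - \frac{1}{4} \approx -0.25$)
$d{\left(Q,W \right)} = 6 W$
$x{\left(b \right)} = -1$ ($x{\left(b \right)} = 4 \left(- \frac{1}{4}\right) = -1$)
$y{\left(-17,d{\left(7,-8 \right)} \right)} - x{\left(59 \right)} = -17 - -1 = -17 + 1 = -16$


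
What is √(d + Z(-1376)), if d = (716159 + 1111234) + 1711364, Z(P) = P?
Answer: √3537381 ≈ 1880.8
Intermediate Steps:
d = 3538757 (d = 1827393 + 1711364 = 3538757)
√(d + Z(-1376)) = √(3538757 - 1376) = √3537381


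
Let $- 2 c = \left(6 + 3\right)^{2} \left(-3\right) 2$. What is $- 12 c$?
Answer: $-2916$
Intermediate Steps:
$c = 243$ ($c = - \frac{\left(6 + 3\right)^{2} \left(-3\right) 2}{2} = - \frac{9^{2} \left(-3\right) 2}{2} = - \frac{81 \left(-3\right) 2}{2} = - \frac{\left(-243\right) 2}{2} = \left(- \frac{1}{2}\right) \left(-486\right) = 243$)
$- 12 c = \left(-12\right) 243 = -2916$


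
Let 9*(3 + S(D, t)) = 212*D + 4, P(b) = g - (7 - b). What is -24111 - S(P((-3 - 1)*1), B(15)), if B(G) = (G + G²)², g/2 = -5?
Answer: -212524/9 ≈ -23614.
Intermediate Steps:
g = -10 (g = 2*(-5) = -10)
P(b) = -17 + b (P(b) = -10 - (7 - b) = -10 + (-7 + b) = -17 + b)
S(D, t) = -23/9 + 212*D/9 (S(D, t) = -3 + (212*D + 4)/9 = -3 + (4 + 212*D)/9 = -3 + (4/9 + 212*D/9) = -23/9 + 212*D/9)
-24111 - S(P((-3 - 1)*1), B(15)) = -24111 - (-23/9 + 212*(-17 + (-3 - 1)*1)/9) = -24111 - (-23/9 + 212*(-17 - 4*1)/9) = -24111 - (-23/9 + 212*(-17 - 4)/9) = -24111 - (-23/9 + (212/9)*(-21)) = -24111 - (-23/9 - 1484/3) = -24111 - 1*(-4475/9) = -24111 + 4475/9 = -212524/9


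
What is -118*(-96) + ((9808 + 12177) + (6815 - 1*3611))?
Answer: 36517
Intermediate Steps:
-118*(-96) + ((9808 + 12177) + (6815 - 1*3611)) = 11328 + (21985 + (6815 - 3611)) = 11328 + (21985 + 3204) = 11328 + 25189 = 36517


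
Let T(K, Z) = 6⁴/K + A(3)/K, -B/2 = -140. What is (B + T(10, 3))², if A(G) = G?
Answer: 16801801/100 ≈ 1.6802e+5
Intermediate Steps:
B = 280 (B = -2*(-140) = 280)
T(K, Z) = 1299/K (T(K, Z) = 6⁴/K + 3/K = 1296/K + 3/K = 1299/K)
(B + T(10, 3))² = (280 + 1299/10)² = (4099/10)² = 16801801/100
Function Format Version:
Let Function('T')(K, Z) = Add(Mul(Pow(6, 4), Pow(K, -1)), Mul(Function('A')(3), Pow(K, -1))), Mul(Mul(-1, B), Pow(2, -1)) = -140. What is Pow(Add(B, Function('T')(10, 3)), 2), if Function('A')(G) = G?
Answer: Rational(16801801, 100) ≈ 1.6802e+5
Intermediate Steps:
B = 280 (B = Mul(-2, -140) = 280)
Function('T')(K, Z) = Mul(1299, Pow(K, -1)) (Function('T')(K, Z) = Add(Mul(Pow(6, 4), Pow(K, -1)), Mul(3, Pow(K, -1))) = Add(Mul(1296, Pow(K, -1)), Mul(3, Pow(K, -1))) = Mul(1299, Pow(K, -1)))
Pow(Add(B, Function('T')(10, 3)), 2) = Pow(Add(280, Mul(1299, Pow(10, -1))), 2) = Pow(Add(280, Mul(1299, Rational(1, 10))), 2) = Pow(Add(280, Rational(1299, 10)), 2) = Pow(Rational(4099, 10), 2) = Rational(16801801, 100)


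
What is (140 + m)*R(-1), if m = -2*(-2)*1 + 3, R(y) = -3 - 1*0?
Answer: -441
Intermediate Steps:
R(y) = -3 (R(y) = -3 + 0 = -3)
m = 7 (m = 4*1 + 3 = 4 + 3 = 7)
(140 + m)*R(-1) = (140 + 7)*(-3) = 147*(-3) = -441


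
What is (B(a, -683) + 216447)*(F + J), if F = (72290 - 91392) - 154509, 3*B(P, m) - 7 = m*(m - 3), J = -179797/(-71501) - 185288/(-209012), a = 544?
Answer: -725086122569466054320/11208425259 ≈ -6.4691e+10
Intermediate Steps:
J = 12707001963/3736141753 (J = -179797*(-1/71501) - 185288*(-1/209012) = 179797/71501 + 46322/52253 = 12707001963/3736141753 ≈ 3.4011)
B(P, m) = 7/3 + m*(-3 + m)/3 (B(P, m) = 7/3 + (m*(m - 3))/3 = 7/3 + (m*(-3 + m))/3 = 7/3 + m*(-3 + m)/3)
F = -173611 (F = -19102 - 154509 = -173611)
(B(a, -683) + 216447)*(F + J) = ((7/3 - 1*(-683) + (1/3)*(-683)**2) + 216447)*(-173611 + 12707001963/3736141753) = ((7/3 + 683 + (1/3)*466489) + 216447)*(-648622598878120/3736141753) = ((7/3 + 683 + 466489/3) + 216447)*(-648622598878120/3736141753) = (468545/3 + 216447)*(-648622598878120/3736141753) = (1117886/3)*(-648622598878120/3736141753) = -725086122569466054320/11208425259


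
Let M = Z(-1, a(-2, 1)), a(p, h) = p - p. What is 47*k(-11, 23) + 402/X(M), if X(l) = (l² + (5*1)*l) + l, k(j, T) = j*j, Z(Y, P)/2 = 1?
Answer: 45697/8 ≈ 5712.1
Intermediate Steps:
a(p, h) = 0
Z(Y, P) = 2 (Z(Y, P) = 2*1 = 2)
M = 2
k(j, T) = j²
X(l) = l² + 6*l (X(l) = (l² + 5*l) + l = l² + 6*l)
47*k(-11, 23) + 402/X(M) = 47*(-11)² + 402/((2*(6 + 2))) = 47*121 + 402/((2*8)) = 5687 + 402/16 = 5687 + 402*(1/16) = 5687 + 201/8 = 45697/8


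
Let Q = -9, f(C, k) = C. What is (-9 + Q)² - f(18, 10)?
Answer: 306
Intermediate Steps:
(-9 + Q)² - f(18, 10) = (-9 - 9)² - 1*18 = (-18)² - 18 = 324 - 18 = 306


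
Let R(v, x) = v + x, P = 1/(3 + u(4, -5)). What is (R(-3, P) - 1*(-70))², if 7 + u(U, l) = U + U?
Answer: 72361/16 ≈ 4522.6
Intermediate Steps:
u(U, l) = -7 + 2*U (u(U, l) = -7 + (U + U) = -7 + 2*U)
P = ¼ (P = 1/(3 + (-7 + 2*4)) = 1/(3 + (-7 + 8)) = 1/(3 + 1) = 1/4 = ¼ ≈ 0.25000)
(R(-3, P) - 1*(-70))² = ((-3 + ¼) - 1*(-70))² = (-11/4 + 70)² = (269/4)² = 72361/16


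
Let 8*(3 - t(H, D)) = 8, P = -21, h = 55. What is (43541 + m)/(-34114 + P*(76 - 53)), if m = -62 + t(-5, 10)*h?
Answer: -43589/34597 ≈ -1.2599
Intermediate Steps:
t(H, D) = 2 (t(H, D) = 3 - ⅛*8 = 3 - 1 = 2)
m = 48 (m = -62 + 2*55 = -62 + 110 = 48)
(43541 + m)/(-34114 + P*(76 - 53)) = (43541 + 48)/(-34114 - 21*(76 - 53)) = 43589/(-34114 - 21*23) = 43589/(-34114 - 483) = 43589/(-34597) = 43589*(-1/34597) = -43589/34597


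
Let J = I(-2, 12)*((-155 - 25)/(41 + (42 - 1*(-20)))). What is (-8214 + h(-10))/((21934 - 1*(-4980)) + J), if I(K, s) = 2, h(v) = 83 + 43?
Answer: -416532/1385891 ≈ -0.30055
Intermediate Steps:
h(v) = 126
J = -360/103 (J = 2*((-155 - 25)/(41 + (42 - 1*(-20)))) = 2*(-180/(41 + (42 + 20))) = 2*(-180/(41 + 62)) = 2*(-180/103) = -360/103 ≈ -3.4951)
(-8214 + h(-10))/((21934 - 1*(-4980)) + J) = (-8214 + 126)/((21934 - 1*(-4980)) - 360/103) = -8088/((21934 + 4980) - 360/103) = -8088/(26914 - 360/103) = -8088/2771782/103 = -8088*103/2771782 = -416532/1385891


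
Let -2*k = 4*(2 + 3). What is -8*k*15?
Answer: 1200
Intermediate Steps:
k = -10 (k = -2*(2 + 3) = -2*5 = -½*20 = -10)
-8*k*15 = -8*(-10)*15 = 80*15 = 1200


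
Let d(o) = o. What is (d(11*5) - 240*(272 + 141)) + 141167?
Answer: 42102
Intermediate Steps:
(d(11*5) - 240*(272 + 141)) + 141167 = (11*5 - 240*(272 + 141)) + 141167 = (55 - 240*413) + 141167 = (55 - 99120) + 141167 = -99065 + 141167 = 42102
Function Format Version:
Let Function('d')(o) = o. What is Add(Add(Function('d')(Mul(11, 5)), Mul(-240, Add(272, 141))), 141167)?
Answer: 42102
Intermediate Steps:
Add(Add(Function('d')(Mul(11, 5)), Mul(-240, Add(272, 141))), 141167) = Add(Add(Mul(11, 5), Mul(-240, Add(272, 141))), 141167) = Add(Add(55, Mul(-240, 413)), 141167) = Add(Add(55, -99120), 141167) = Add(-99065, 141167) = 42102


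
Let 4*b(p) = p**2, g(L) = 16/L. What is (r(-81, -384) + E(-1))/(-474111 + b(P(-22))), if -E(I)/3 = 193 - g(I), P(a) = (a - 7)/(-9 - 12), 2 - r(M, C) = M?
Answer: 56448/49195939 ≈ 0.0011474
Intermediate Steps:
r(M, C) = 2 - M
P(a) = 1/3 - a/21 (P(a) = (-7 + a)/(-21) = (-7 + a)*(-1/21) = 1/3 - a/21)
b(p) = p**2/4
E(I) = -579 + 48/I (E(I) = -3*(193 - 16/I) = -579 + 48/I)
(r(-81, -384) + E(-1))/(-474111 + b(P(-22))) = ((2 - 1*(-81)) + (-579 + 48/(-1)))/(-474111 + (1/3 - 1/21*(-22))**2/4) = ((2 + 81) + (-579 + 48*(-1)))/(-474111 + (1/3 + 22/21)**2/4) = (83 + (-579 - 48))/(-474111 + (29/21)**2/4) = (83 - 627)/(-474111 + (1/4)*(841/441)) = -544/(-474111 + 841/1764) = -544/(-836330963/1764) = -544*(-1764/836330963) = 56448/49195939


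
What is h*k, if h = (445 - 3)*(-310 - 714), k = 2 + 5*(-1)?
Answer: 1357824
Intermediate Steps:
k = -3 (k = 2 - 5 = -3)
h = -452608 (h = 442*(-1024) = -452608)
h*k = -452608*(-3) = 1357824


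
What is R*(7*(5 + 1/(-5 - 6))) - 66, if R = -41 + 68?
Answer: 9480/11 ≈ 861.82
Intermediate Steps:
R = 27
R*(7*(5 + 1/(-5 - 6))) - 66 = 27*(7*(5 + 1/(-5 - 6))) - 66 = 27*(7*(5 + 1/(-11))) - 66 = 27*(7*(5 - 1/11)) - 66 = 27*(7*(54/11)) - 66 = 27*(378/11) - 66 = 10206/11 - 66 = 9480/11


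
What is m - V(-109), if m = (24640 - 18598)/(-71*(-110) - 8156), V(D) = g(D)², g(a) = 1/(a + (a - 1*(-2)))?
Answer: -140947949/8071488 ≈ -17.462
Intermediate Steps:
g(a) = 1/(2 + 2*a) (g(a) = 1/(a + (a + 2)) = 1/(a + (2 + a)) = 1/(2 + 2*a))
V(D) = 1/(4*(1 + D)²) (V(D) = (1/(2*(1 + D)))² = 1/(4*(1 + D)²))
m = -3021/173 (m = 6042/(7810 - 8156) = 6042/(-346) = 6042*(-1/346) = -3021/173 ≈ -17.462)
m - V(-109) = -3021/173 - 1/(4*(1 - 109)²) = -3021/173 - 1/(4*(-108)²) = -3021/173 - 1/(4*11664) = -3021/173 - 1*1/46656 = -3021/173 - 1/46656 = -140947949/8071488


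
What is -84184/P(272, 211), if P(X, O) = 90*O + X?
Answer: -42092/9631 ≈ -4.3705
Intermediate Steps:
P(X, O) = X + 90*O
-84184/P(272, 211) = -84184/(272 + 90*211) = -84184/(272 + 18990) = -84184/19262 = -84184*1/19262 = -42092/9631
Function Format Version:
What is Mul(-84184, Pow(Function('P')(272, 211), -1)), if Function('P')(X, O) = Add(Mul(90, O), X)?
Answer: Rational(-42092, 9631) ≈ -4.3705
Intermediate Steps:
Function('P')(X, O) = Add(X, Mul(90, O))
Mul(-84184, Pow(Function('P')(272, 211), -1)) = Mul(-84184, Pow(Add(272, Mul(90, 211)), -1)) = Mul(-84184, Pow(Add(272, 18990), -1)) = Mul(-84184, Pow(19262, -1)) = Mul(-84184, Rational(1, 19262)) = Rational(-42092, 9631)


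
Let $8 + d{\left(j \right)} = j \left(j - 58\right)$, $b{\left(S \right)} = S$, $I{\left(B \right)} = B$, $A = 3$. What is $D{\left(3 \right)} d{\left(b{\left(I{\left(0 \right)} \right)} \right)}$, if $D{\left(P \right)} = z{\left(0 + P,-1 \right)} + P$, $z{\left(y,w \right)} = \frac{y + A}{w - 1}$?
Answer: $0$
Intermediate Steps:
$z{\left(y,w \right)} = \frac{3 + y}{-1 + w}$ ($z{\left(y,w \right)} = \frac{y + 3}{w - 1} = \frac{3 + y}{-1 + w}$)
$d{\left(j \right)} = -8 + j \left(-58 + j\right)$ ($d{\left(j \right)} = -8 + j \left(j - 58\right) = -8 + j \left(-58 + j\right)$)
$D{\left(P \right)} = - \frac{3}{2} + \frac{P}{2}$ ($D{\left(P \right)} = \frac{3 + \left(0 + P\right)}{-1 - 1} + P = \frac{3 + P}{-2} + P = - \frac{3 + P}{2} + P = \left(- \frac{3}{2} - \frac{P}{2}\right) + P = - \frac{3}{2} + \frac{P}{2}$)
$D{\left(3 \right)} d{\left(b{\left(I{\left(0 \right)} \right)} \right)} = \left(- \frac{3}{2} + \frac{1}{2} \cdot 3\right) \left(-8 + 0^{2} - 0\right) = \left(- \frac{3}{2} + \frac{3}{2}\right) \left(-8 + 0 + 0\right) = 0 \left(-8\right) = 0$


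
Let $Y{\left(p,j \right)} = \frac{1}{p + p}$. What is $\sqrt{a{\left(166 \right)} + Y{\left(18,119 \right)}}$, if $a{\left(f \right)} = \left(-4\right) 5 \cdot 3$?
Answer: $\frac{i \sqrt{2159}}{6} \approx 7.7442 i$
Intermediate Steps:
$Y{\left(p,j \right)} = \frac{1}{2 p}$
$a{\left(f \right)} = -60$ ($a{\left(f \right)} = \left(-20\right) 3 = -60$)
$\sqrt{a{\left(166 \right)} + Y{\left(18,119 \right)}} = \sqrt{-60 + \frac{1}{2 \cdot 18}} = \sqrt{-60 + \frac{1}{2} \cdot \frac{1}{18}} = \sqrt{-60 + \frac{1}{36}} = \sqrt{- \frac{2159}{36}} = \frac{i \sqrt{2159}}{6}$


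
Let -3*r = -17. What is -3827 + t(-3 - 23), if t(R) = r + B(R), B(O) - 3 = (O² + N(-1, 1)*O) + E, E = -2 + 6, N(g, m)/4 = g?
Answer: -9103/3 ≈ -3034.3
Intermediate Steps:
r = 17/3 (r = -⅓*(-17) = 17/3 ≈ 5.6667)
N(g, m) = 4*g
E = 4
B(O) = 7 + O² - 4*O (B(O) = 3 + ((O² + (4*(-1))*O) + 4) = 3 + ((O² - 4*O) + 4) = 3 + (4 + O² - 4*O) = 7 + O² - 4*O)
t(R) = 38/3 + R² - 4*R (t(R) = 17/3 + (7 + R² - 4*R) = 38/3 + R² - 4*R)
-3827 + t(-3 - 23) = -3827 + (38/3 + (-3 - 23)² - 4*(-3 - 23)) = -3827 + (38/3 + (-26)² - 4*(-26)) = -3827 + (38/3 + 676 + 104) = -3827 + 2378/3 = -9103/3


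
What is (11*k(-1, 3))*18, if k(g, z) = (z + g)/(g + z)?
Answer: 198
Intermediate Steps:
k(g, z) = 1 (k(g, z) = (g + z)/(g + z) = 1)
(11*k(-1, 3))*18 = (11*1)*18 = 11*18 = 198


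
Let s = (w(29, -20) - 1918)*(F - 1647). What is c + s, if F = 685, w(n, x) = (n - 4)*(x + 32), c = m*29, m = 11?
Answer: 1556835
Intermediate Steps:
c = 319 (c = 11*29 = 319)
w(n, x) = (-4 + n)*(32 + x)
s = 1556516 (s = ((-128 - 4*(-20) + 32*29 + 29*(-20)) - 1918)*(685 - 1647) = ((-128 + 80 + 928 - 580) - 1918)*(-962) = (300 - 1918)*(-962) = -1618*(-962) = 1556516)
c + s = 319 + 1556516 = 1556835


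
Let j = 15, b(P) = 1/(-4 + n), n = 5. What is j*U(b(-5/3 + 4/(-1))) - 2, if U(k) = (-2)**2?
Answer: 58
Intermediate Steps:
b(P) = 1 (b(P) = 1/(-4 + 5) = 1/1 = 1)
U(k) = 4
j*U(b(-5/3 + 4/(-1))) - 2 = 15*4 - 2 = 60 - 2 = 58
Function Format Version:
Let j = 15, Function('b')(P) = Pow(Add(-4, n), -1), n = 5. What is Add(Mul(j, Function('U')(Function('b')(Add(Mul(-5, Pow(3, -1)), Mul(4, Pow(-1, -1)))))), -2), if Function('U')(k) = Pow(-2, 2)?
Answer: 58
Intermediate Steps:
Function('b')(P) = 1 (Function('b')(P) = Pow(Add(-4, 5), -1) = Pow(1, -1) = 1)
Function('U')(k) = 4
Add(Mul(j, Function('U')(Function('b')(Add(Mul(-5, Pow(3, -1)), Mul(4, Pow(-1, -1)))))), -2) = Add(Mul(15, 4), -2) = Add(60, -2) = 58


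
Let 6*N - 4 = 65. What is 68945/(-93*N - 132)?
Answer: -137890/2403 ≈ -57.382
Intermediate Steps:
N = 23/2 (N = ⅔ + (⅙)*65 = ⅔ + 65/6 = 23/2 ≈ 11.500)
68945/(-93*N - 132) = 68945/(-93*23/2 - 132) = 68945/(-2139/2 - 132) = 68945/(-2403/2) = 68945*(-2/2403) = -137890/2403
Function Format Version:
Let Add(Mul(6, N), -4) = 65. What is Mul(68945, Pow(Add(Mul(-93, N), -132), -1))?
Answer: Rational(-137890, 2403) ≈ -57.382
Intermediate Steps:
N = Rational(23, 2) (N = Add(Rational(2, 3), Mul(Rational(1, 6), 65)) = Add(Rational(2, 3), Rational(65, 6)) = Rational(23, 2) ≈ 11.500)
Mul(68945, Pow(Add(Mul(-93, N), -132), -1)) = Mul(68945, Pow(Add(Mul(-93, Rational(23, 2)), -132), -1)) = Mul(68945, Pow(Add(Rational(-2139, 2), -132), -1)) = Mul(68945, Pow(Rational(-2403, 2), -1)) = Mul(68945, Rational(-2, 2403)) = Rational(-137890, 2403)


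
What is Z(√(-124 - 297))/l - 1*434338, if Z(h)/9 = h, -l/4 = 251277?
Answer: -434338 - 3*I*√421/335036 ≈ -4.3434e+5 - 0.00018373*I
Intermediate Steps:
l = -1005108 (l = -4*251277 = -1005108)
Z(h) = 9*h
Z(√(-124 - 297))/l - 1*434338 = (9*√(-124 - 297))/(-1005108) - 1*434338 = (9*√(-421))*(-1/1005108) - 434338 = (9*(I*√421))*(-1/1005108) - 434338 = (9*I*√421)*(-1/1005108) - 434338 = -3*I*√421/335036 - 434338 = -434338 - 3*I*√421/335036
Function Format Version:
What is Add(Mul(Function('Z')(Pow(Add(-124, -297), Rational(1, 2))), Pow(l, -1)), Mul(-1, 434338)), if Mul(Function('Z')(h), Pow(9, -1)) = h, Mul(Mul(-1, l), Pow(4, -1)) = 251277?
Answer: Add(-434338, Mul(Rational(-3, 335036), I, Pow(421, Rational(1, 2)))) ≈ Add(-4.3434e+5, Mul(-0.00018373, I))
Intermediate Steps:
l = -1005108 (l = Mul(-4, 251277) = -1005108)
Function('Z')(h) = Mul(9, h)
Add(Mul(Function('Z')(Pow(Add(-124, -297), Rational(1, 2))), Pow(l, -1)), Mul(-1, 434338)) = Add(Mul(Mul(9, Pow(Add(-124, -297), Rational(1, 2))), Pow(-1005108, -1)), Mul(-1, 434338)) = Add(Mul(Mul(9, Pow(-421, Rational(1, 2))), Rational(-1, 1005108)), -434338) = Add(Mul(Mul(9, Mul(I, Pow(421, Rational(1, 2)))), Rational(-1, 1005108)), -434338) = Add(Mul(Mul(9, I, Pow(421, Rational(1, 2))), Rational(-1, 1005108)), -434338) = Add(Mul(Rational(-3, 335036), I, Pow(421, Rational(1, 2))), -434338) = Add(-434338, Mul(Rational(-3, 335036), I, Pow(421, Rational(1, 2))))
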